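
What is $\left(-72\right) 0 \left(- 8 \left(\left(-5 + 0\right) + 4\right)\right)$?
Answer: $0$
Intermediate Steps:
$\left(-72\right) 0 \left(- 8 \left(\left(-5 + 0\right) + 4\right)\right) = 0 \left(- 8 \left(-5 + 4\right)\right) = 0 \left(\left(-8\right) \left(-1\right)\right) = 0 \cdot 8 = 0$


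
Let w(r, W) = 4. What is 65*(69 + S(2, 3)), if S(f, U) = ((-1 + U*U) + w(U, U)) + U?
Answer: 5460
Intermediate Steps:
S(f, U) = 3 + U + U**2 (S(f, U) = ((-1 + U*U) + 4) + U = ((-1 + U**2) + 4) + U = (3 + U**2) + U = 3 + U + U**2)
65*(69 + S(2, 3)) = 65*(69 + (3 + 3 + 3**2)) = 65*(69 + (3 + 3 + 9)) = 65*(69 + 15) = 65*84 = 5460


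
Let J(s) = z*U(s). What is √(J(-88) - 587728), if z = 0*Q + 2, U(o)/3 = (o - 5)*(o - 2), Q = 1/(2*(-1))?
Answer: 2*I*√134377 ≈ 733.15*I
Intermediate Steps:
Q = -½ (Q = 1/(-2) = 1*(-½) = -½ ≈ -0.50000)
U(o) = 3*(-5 + o)*(-2 + o) (U(o) = 3*((o - 5)*(o - 2)) = 3*((-5 + o)*(-2 + o)) = 3*(-5 + o)*(-2 + o))
z = 2 (z = 0*(-½) + 2 = 0 + 2 = 2)
J(s) = 60 - 42*s + 6*s² (J(s) = 2*(30 - 21*s + 3*s²) = 60 - 42*s + 6*s²)
√(J(-88) - 587728) = √((60 - 42*(-88) + 6*(-88)²) - 587728) = √((60 + 3696 + 6*7744) - 587728) = √((60 + 3696 + 46464) - 587728) = √(50220 - 587728) = √(-537508) = 2*I*√134377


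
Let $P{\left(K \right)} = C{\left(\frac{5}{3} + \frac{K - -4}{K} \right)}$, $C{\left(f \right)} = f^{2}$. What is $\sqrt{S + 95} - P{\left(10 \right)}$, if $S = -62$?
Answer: $- \frac{2116}{225} + \sqrt{33} \approx -3.6599$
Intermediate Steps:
$P{\left(K \right)} = \left(\frac{5}{3} + \frac{4 + K}{K}\right)^{2}$ ($P{\left(K \right)} = \left(\frac{5}{3} + \frac{K - -4}{K}\right)^{2} = \left(5 \cdot \frac{1}{3} + \frac{K + 4}{K}\right)^{2} = \left(\frac{5}{3} + \frac{4 + K}{K}\right)^{2}$)
$\sqrt{S + 95} - P{\left(10 \right)} = \sqrt{-62 + 95} - \left(\frac{8}{3} + \frac{4}{10}\right)^{2} = \sqrt{33} - \left(\frac{8}{3} + 4 \cdot \frac{1}{10}\right)^{2} = \sqrt{33} - \left(\frac{8}{3} + \frac{2}{5}\right)^{2} = \sqrt{33} - \left(\frac{46}{15}\right)^{2} = \sqrt{33} - \frac{2116}{225} = - \frac{2116}{225} + \sqrt{33}$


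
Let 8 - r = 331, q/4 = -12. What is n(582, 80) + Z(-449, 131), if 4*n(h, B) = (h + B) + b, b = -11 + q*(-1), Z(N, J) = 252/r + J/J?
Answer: 226061/1292 ≈ 174.97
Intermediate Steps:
q = -48 (q = 4*(-12) = -48)
r = -323 (r = 8 - 1*331 = 8 - 331 = -323)
Z(N, J) = 71/323 (Z(N, J) = 252/(-323) + J/J = 252*(-1/323) + 1 = -252/323 + 1 = 71/323)
b = 37 (b = -11 - 48*(-1) = -11 + 48 = 37)
n(h, B) = 37/4 + B/4 + h/4 (n(h, B) = ((h + B) + 37)/4 = ((B + h) + 37)/4 = (37 + B + h)/4 = 37/4 + B/4 + h/4)
n(582, 80) + Z(-449, 131) = (37/4 + (¼)*80 + (¼)*582) + 71/323 = (37/4 + 20 + 291/2) + 71/323 = 699/4 + 71/323 = 226061/1292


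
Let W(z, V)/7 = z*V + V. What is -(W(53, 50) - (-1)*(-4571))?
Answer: -14329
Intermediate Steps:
W(z, V) = 7*V + 7*V*z (W(z, V) = 7*(z*V + V) = 7*(V*z + V) = 7*(V + V*z) = 7*V + 7*V*z)
-(W(53, 50) - (-1)*(-4571)) = -(7*50*(1 + 53) - (-1)*(-4571)) = -(7*50*54 - 1*4571) = -(18900 - 4571) = -1*14329 = -14329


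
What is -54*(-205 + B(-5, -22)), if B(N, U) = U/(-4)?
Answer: 10773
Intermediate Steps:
B(N, U) = -U/4 (B(N, U) = U*(-¼) = -U/4)
-54*(-205 + B(-5, -22)) = -54*(-205 - ¼*(-22)) = -54*(-205 + 11/2) = -54*(-399/2) = 10773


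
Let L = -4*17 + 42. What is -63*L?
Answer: 1638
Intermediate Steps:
L = -26 (L = -68 + 42 = -26)
-63*L = -63*(-26) = 1638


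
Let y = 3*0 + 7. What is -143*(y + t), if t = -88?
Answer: 11583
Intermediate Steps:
y = 7 (y = 0 + 7 = 7)
-143*(y + t) = -143*(7 - 88) = -143*(-81) = 11583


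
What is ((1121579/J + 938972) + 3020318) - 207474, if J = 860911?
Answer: 3229980785955/860911 ≈ 3.7518e+6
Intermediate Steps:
((1121579/J + 938972) + 3020318) - 207474 = ((1121579/860911 + 938972) + 3020318) - 207474 = (808372445071/860911 + 3020318) - 207474 = 3408597434769/860911 - 207474 = 3229980785955/860911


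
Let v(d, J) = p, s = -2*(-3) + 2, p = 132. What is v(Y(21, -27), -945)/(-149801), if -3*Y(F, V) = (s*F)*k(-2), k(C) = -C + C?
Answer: -132/149801 ≈ -0.00088117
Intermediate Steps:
k(C) = 0
s = 8 (s = 6 + 2 = 8)
Y(F, V) = 0 (Y(F, V) = -8*F*0/3 = -⅓*0 = 0)
v(d, J) = 132
v(Y(21, -27), -945)/(-149801) = 132/(-149801) = 132*(-1/149801) = -132/149801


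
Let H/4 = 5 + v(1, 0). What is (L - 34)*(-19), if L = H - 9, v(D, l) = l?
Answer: 437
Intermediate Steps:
H = 20 (H = 4*(5 + 0) = 4*5 = 20)
L = 11 (L = 20 - 9 = 11)
(L - 34)*(-19) = (11 - 34)*(-19) = -23*(-19) = 437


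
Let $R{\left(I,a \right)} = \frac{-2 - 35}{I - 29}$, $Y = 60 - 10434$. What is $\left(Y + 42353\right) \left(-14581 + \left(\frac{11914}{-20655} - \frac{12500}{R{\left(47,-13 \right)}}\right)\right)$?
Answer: $- \frac{207747619392587}{764235} \approx -2.7184 \cdot 10^{8}$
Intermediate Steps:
$Y = -10374$ ($Y = 60 - 10434 = -10374$)
$R{\left(I,a \right)} = - \frac{37}{-29 + I}$
$\left(Y + 42353\right) \left(-14581 + \left(\frac{11914}{-20655} - \frac{12500}{R{\left(47,-13 \right)}}\right)\right) = \left(-10374 + 42353\right) \left(-14581 + \left(\frac{11914}{-20655} - \frac{12500}{\left(-37\right) \frac{1}{-29 + 47}}\right)\right) = 31979 \left(-14581 - \left(\frac{11914}{20655} + \frac{12500}{\left(-37\right) \frac{1}{18}}\right)\right) = 31979 \left(-14581 - \left(\frac{11914}{20655} + \frac{12500}{- \frac{37}{18}}\right)\right) = 31979 \left(-14581 - - \frac{4646934182}{764235}\right) = 31979 \left(-14581 + \left(- \frac{11914}{20655} + \frac{225000}{37}\right)\right) = 31979 \left(-14581 + \frac{4646934182}{764235}\right) = 31979 \left(- \frac{6496376353}{764235}\right) = - \frac{207747619392587}{764235}$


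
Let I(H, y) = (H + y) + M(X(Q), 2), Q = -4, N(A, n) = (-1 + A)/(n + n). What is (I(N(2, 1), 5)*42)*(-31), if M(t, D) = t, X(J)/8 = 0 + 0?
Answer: -7161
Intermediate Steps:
N(A, n) = (-1 + A)/(2*n) (N(A, n) = (-1 + A)/((2*n)) = (-1 + A)*(1/(2*n)) = (-1 + A)/(2*n))
X(J) = 0 (X(J) = 8*(0 + 0) = 8*0 = 0)
I(H, y) = H + y (I(H, y) = (H + y) + 0 = H + y)
(I(N(2, 1), 5)*42)*(-31) = (((½)*(-1 + 2)/1 + 5)*42)*(-31) = (((½)*1*1 + 5)*42)*(-31) = ((½ + 5)*42)*(-31) = ((11/2)*42)*(-31) = 231*(-31) = -7161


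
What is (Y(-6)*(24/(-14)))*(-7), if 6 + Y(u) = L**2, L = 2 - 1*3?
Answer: -60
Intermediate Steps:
L = -1 (L = 2 - 3 = -1)
Y(u) = -5 (Y(u) = -6 + (-1)**2 = -6 + 1 = -5)
(Y(-6)*(24/(-14)))*(-7) = -120/(-14)*(-7) = -120*(-1)/14*(-7) = -5*(-12/7)*(-7) = (60/7)*(-7) = -60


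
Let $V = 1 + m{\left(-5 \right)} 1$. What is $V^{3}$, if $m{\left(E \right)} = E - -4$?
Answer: $0$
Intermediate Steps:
$m{\left(E \right)} = 4 + E$ ($m{\left(E \right)} = E + 4 = 4 + E$)
$V = 0$ ($V = 1 + \left(4 - 5\right) 1 = 1 - 1 = 0$)
$V^{3} = 0^{3} = 0$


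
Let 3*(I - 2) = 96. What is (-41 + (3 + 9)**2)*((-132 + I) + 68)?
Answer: -3090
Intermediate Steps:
I = 34 (I = 2 + (1/3)*96 = 2 + 32 = 34)
(-41 + (3 + 9)**2)*((-132 + I) + 68) = (-41 + (3 + 9)**2)*((-132 + 34) + 68) = (-41 + 12**2)*(-98 + 68) = (-41 + 144)*(-30) = 103*(-30) = -3090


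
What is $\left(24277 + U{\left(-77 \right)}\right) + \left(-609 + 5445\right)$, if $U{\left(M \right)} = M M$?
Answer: $35042$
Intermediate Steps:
$U{\left(M \right)} = M^{2}$
$\left(24277 + U{\left(-77 \right)}\right) + \left(-609 + 5445\right) = \left(24277 + \left(-77\right)^{2}\right) + \left(-609 + 5445\right) = \left(24277 + 5929\right) + 4836 = 30206 + 4836 = 35042$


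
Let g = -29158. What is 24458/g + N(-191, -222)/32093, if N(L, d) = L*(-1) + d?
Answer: -392917246/467883847 ≈ -0.83978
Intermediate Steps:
N(L, d) = d - L (N(L, d) = -L + d = d - L)
24458/g + N(-191, -222)/32093 = 24458/(-29158) + (-222 - 1*(-191))/32093 = 24458*(-1/29158) + (-222 + 191)*(1/32093) = -12229/14579 - 31*1/32093 = -12229/14579 - 31/32093 = -392917246/467883847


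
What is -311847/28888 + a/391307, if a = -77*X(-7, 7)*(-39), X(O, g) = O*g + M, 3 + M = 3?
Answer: -18039813795/1614868088 ≈ -11.171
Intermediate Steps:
M = 0 (M = -3 + 3 = 0)
X(O, g) = O*g (X(O, g) = O*g + 0 = O*g)
a = -147147 (a = -(-539)*7*(-39) = -77*(-49)*(-39) = 3773*(-39) = -147147)
-311847/28888 + a/391307 = -311847/28888 - 147147/391307 = -311847*1/28888 - 147147*1/391307 = -311847/28888 - 21021/55901 = -18039813795/1614868088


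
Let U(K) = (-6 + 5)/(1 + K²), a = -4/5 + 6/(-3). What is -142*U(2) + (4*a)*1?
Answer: 86/5 ≈ 17.200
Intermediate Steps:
a = -14/5 (a = -4*⅕ + 6*(-⅓) = -⅘ - 2 = -14/5 ≈ -2.8000)
U(K) = -1/(1 + K²)
-142*U(2) + (4*a)*1 = -(-142)/(1 + 2²) + (4*(-14/5))*1 = -(-142)/(1 + 4) - 56/5*1 = -(-142)/5 - 56/5 = -142*(-⅕) - 56/5 = 142/5 - 56/5 = 86/5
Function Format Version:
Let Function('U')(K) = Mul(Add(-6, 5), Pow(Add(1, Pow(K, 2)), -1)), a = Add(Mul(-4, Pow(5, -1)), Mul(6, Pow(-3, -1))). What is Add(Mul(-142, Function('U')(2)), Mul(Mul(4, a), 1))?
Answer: Rational(86, 5) ≈ 17.200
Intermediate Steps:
a = Rational(-14, 5) (a = Add(Mul(-4, Rational(1, 5)), Mul(6, Rational(-1, 3))) = Add(Rational(-4, 5), -2) = Rational(-14, 5) ≈ -2.8000)
Function('U')(K) = Mul(-1, Pow(Add(1, Pow(K, 2)), -1))
Add(Mul(-142, Function('U')(2)), Mul(Mul(4, a), 1)) = Add(Mul(-142, Mul(-1, Pow(Add(1, Pow(2, 2)), -1))), Mul(Mul(4, Rational(-14, 5)), 1)) = Add(Mul(-142, Mul(-1, Pow(Add(1, 4), -1))), Mul(Rational(-56, 5), 1)) = Add(Mul(-142, Mul(-1, Pow(5, -1))), Rational(-56, 5)) = Add(Mul(-142, Mul(-1, Rational(1, 5))), Rational(-56, 5)) = Add(Mul(-142, Rational(-1, 5)), Rational(-56, 5)) = Add(Rational(142, 5), Rational(-56, 5)) = Rational(86, 5)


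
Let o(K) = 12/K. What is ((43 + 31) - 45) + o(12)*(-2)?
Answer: 27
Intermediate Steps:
((43 + 31) - 45) + o(12)*(-2) = ((43 + 31) - 45) + (12/12)*(-2) = (74 - 45) + (12*(1/12))*(-2) = 29 + 1*(-2) = 29 - 2 = 27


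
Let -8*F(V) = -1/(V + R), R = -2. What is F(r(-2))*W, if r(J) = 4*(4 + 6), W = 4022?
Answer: 2011/152 ≈ 13.230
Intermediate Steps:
r(J) = 40 (r(J) = 4*10 = 40)
F(V) = 1/(8*(-2 + V)) (F(V) = -(-1)/(8*(V - 2)) = -(-1)/(8*(-2 + V)) = 1/(8*(-2 + V)))
F(r(-2))*W = (1/(8*(-2 + 40)))*4022 = ((⅛)/38)*4022 = ((⅛)*(1/38))*4022 = (1/304)*4022 = 2011/152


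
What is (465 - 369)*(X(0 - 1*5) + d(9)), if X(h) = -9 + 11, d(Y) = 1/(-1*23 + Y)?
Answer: 1296/7 ≈ 185.14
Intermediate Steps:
d(Y) = 1/(-23 + Y)
X(h) = 2
(465 - 369)*(X(0 - 1*5) + d(9)) = (465 - 369)*(2 + 1/(-23 + 9)) = 96*(2 + 1/(-14)) = 96*(2 - 1/14) = 96*(27/14) = 1296/7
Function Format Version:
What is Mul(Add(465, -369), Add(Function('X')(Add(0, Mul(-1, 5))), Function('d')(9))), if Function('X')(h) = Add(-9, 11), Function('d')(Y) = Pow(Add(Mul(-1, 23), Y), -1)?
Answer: Rational(1296, 7) ≈ 185.14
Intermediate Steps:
Function('d')(Y) = Pow(Add(-23, Y), -1)
Function('X')(h) = 2
Mul(Add(465, -369), Add(Function('X')(Add(0, Mul(-1, 5))), Function('d')(9))) = Mul(Add(465, -369), Add(2, Pow(Add(-23, 9), -1))) = Mul(96, Add(2, Pow(-14, -1))) = Mul(96, Add(2, Rational(-1, 14))) = Mul(96, Rational(27, 14)) = Rational(1296, 7)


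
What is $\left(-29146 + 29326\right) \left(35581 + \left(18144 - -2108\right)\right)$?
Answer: $10049940$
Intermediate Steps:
$\left(-29146 + 29326\right) \left(35581 + \left(18144 - -2108\right)\right) = 180 \left(35581 + \left(18144 + 2108\right)\right) = 180 \left(35581 + 20252\right) = 180 \cdot 55833 = 10049940$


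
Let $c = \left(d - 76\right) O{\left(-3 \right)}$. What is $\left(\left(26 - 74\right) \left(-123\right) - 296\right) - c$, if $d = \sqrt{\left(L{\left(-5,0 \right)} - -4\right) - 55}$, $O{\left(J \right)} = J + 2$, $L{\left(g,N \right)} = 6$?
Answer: $5532 + 3 i \sqrt{5} \approx 5532.0 + 6.7082 i$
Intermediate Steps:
$O{\left(J \right)} = 2 + J$
$d = 3 i \sqrt{5}$ ($d = \sqrt{\left(6 - -4\right) - 55} = \sqrt{\left(6 + 4\right) - 55} = \sqrt{10 - 55} = \sqrt{-45} = 3 i \sqrt{5} \approx 6.7082 i$)
$c = 76 - 3 i \sqrt{5}$ ($c = \left(3 i \sqrt{5} - 76\right) \left(2 - 3\right) = \left(-76 + 3 i \sqrt{5}\right) \left(-1\right) = 76 - 3 i \sqrt{5} \approx 76.0 - 6.7082 i$)
$\left(\left(26 - 74\right) \left(-123\right) - 296\right) - c = \left(\left(26 - 74\right) \left(-123\right) - 296\right) - \left(76 - 3 i \sqrt{5}\right) = \left(\left(-48\right) \left(-123\right) - 296\right) - \left(76 - 3 i \sqrt{5}\right) = \left(5904 - 296\right) - \left(76 - 3 i \sqrt{5}\right) = 5608 - \left(76 - 3 i \sqrt{5}\right) = 5532 + 3 i \sqrt{5}$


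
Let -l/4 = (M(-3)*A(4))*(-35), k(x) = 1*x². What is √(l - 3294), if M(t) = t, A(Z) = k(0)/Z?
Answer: 3*I*√366 ≈ 57.393*I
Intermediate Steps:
k(x) = x²
A(Z) = 0 (A(Z) = 0²/Z = 0/Z = 0)
l = 0 (l = -4*(-3*0)*(-35) = -0*(-35) = -4*0 = 0)
√(l - 3294) = √(0 - 3294) = √(-3294) = 3*I*√366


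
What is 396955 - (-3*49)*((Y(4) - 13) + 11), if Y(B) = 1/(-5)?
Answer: 1983158/5 ≈ 3.9663e+5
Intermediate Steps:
Y(B) = -1/5
396955 - (-3*49)*((Y(4) - 13) + 11) = 396955 - (-3*49)*((-1/5 - 13) + 11) = 396955 - (-147)*(-66/5 + 11) = 396955 - (-147)*(-11)/5 = 396955 - 1*1617/5 = 396955 - 1617/5 = 1983158/5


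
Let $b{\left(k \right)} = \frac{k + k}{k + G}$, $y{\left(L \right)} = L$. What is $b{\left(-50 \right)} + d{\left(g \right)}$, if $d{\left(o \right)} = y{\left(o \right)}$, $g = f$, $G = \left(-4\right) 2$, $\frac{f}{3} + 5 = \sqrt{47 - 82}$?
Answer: $- \frac{385}{29} + 3 i \sqrt{35} \approx -13.276 + 17.748 i$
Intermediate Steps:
$f = -15 + 3 i \sqrt{35}$ ($f = -15 + 3 \sqrt{47 - 82} = -15 + 3 \sqrt{-35} = -15 + 3 i \sqrt{35} \approx -15.0 + 17.748 i$)
$G = -8$
$g = -15 + 3 i \sqrt{35} \approx -15.0 + 17.748 i$
$b{\left(k \right)} = \frac{2 k}{-8 + k}$ ($b{\left(k \right)} = \frac{k + k}{k - 8} = \frac{2 k}{-8 + k}$)
$d{\left(o \right)} = o$
$b{\left(-50 \right)} + d{\left(g \right)} = 2 \left(-50\right) \frac{1}{-8 - 50} - \left(15 - 3 i \sqrt{35}\right) = 2 \left(-50\right) \frac{1}{-58} - \left(15 - 3 i \sqrt{35}\right) = 2 \left(-50\right) \left(- \frac{1}{58}\right) - \left(15 - 3 i \sqrt{35}\right) = \frac{50}{29} - \left(15 - 3 i \sqrt{35}\right) = - \frac{385}{29} + 3 i \sqrt{35}$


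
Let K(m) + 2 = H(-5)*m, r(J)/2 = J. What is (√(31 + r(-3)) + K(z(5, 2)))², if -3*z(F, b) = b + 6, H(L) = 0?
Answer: 9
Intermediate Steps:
z(F, b) = -2 - b/3 (z(F, b) = -(b + 6)/3 = -(6 + b)/3 = -2 - b/3)
r(J) = 2*J
K(m) = -2 (K(m) = -2 + 0*m = -2 + 0 = -2)
(√(31 + r(-3)) + K(z(5, 2)))² = (√(31 + 2*(-3)) - 2)² = (√(31 - 6) - 2)² = (√25 - 2)² = (5 - 2)² = 3² = 9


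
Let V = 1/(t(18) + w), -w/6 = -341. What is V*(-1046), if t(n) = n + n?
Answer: -523/1041 ≈ -0.50240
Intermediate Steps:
w = 2046 (w = -6*(-341) = 2046)
t(n) = 2*n
V = 1/2082 (V = 1/(2*18 + 2046) = 1/(36 + 2046) = 1/2082 ≈ 0.00048031)
V*(-1046) = (1/2082)*(-1046) = -523/1041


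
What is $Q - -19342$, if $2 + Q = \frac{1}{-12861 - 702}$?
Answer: $\frac{262308419}{13563} \approx 19340.0$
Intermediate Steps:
$Q = - \frac{27127}{13563}$ ($Q = -2 + \frac{1}{-12861 - 702} = -2 + \frac{1}{-13563} = -2 - \frac{1}{13563} = - \frac{27127}{13563} \approx -2.0001$)
$Q - -19342 = - \frac{27127}{13563} - -19342 = - \frac{27127}{13563} + 19342 = \frac{262308419}{13563}$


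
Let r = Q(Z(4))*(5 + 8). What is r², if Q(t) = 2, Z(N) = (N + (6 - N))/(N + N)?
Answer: 676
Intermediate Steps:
Z(N) = 3/N (Z(N) = 6/((2*N)) = 6*(1/(2*N)) = 3/N)
r = 26 (r = 2*(5 + 8) = 2*13 = 26)
r² = 26² = 676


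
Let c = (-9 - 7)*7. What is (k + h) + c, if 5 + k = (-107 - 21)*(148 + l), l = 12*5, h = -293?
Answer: -27034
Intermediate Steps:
l = 60
c = -112 (c = -16*7 = -112)
k = -26629 (k = -5 + (-107 - 21)*(148 + 60) = -5 - 128*208 = -5 - 26624 = -26629)
(k + h) + c = (-26629 - 293) - 112 = -26922 - 112 = -27034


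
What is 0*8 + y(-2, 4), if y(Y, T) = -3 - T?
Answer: -7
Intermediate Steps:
0*8 + y(-2, 4) = 0*8 + (-3 - 1*4) = 0 + (-3 - 4) = 0 - 7 = -7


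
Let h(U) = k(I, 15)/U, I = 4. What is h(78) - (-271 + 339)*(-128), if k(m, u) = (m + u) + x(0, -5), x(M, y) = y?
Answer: 339463/39 ≈ 8704.2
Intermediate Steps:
k(m, u) = -5 + m + u (k(m, u) = (m + u) - 5 = -5 + m + u)
h(U) = 14/U (h(U) = (-5 + 4 + 15)/U = 14/U)
h(78) - (-271 + 339)*(-128) = 14/78 - (-271 + 339)*(-128) = 14*(1/78) - 68*(-128) = 7/39 - 1*(-8704) = 7/39 + 8704 = 339463/39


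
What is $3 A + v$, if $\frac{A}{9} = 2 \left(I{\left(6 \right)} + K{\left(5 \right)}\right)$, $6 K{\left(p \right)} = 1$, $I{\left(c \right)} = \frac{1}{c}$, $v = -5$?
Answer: $13$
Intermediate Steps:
$K{\left(p \right)} = \frac{1}{6}$ ($K{\left(p \right)} = \frac{1}{6} \cdot 1 = \frac{1}{6}$)
$A = 6$ ($A = 9 \cdot 2 \left(\frac{1}{6} + \frac{1}{6}\right) = 9 \cdot 2 \cdot \frac{1}{3} = 9 \cdot \frac{2}{3} = 6$)
$3 A + v = 3 \cdot 6 - 5 = 18 - 5 = 13$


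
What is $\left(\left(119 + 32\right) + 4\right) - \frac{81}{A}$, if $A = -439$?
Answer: $\frac{68126}{439} \approx 155.18$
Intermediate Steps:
$\left(\left(119 + 32\right) + 4\right) - \frac{81}{A} = \left(\left(119 + 32\right) + 4\right) - \frac{81}{-439} = \left(151 + 4\right) - 81 \left(- \frac{1}{439}\right) = 155 - - \frac{81}{439} = 155 + \frac{81}{439} = \frac{68126}{439}$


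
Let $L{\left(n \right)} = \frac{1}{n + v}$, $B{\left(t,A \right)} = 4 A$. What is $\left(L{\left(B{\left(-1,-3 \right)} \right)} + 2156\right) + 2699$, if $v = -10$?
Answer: $\frac{106809}{22} \approx 4855.0$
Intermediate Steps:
$L{\left(n \right)} = \frac{1}{-10 + n}$ ($L{\left(n \right)} = \frac{1}{n - 10} = \frac{1}{-10 + n}$)
$\left(L{\left(B{\left(-1,-3 \right)} \right)} + 2156\right) + 2699 = \left(\frac{1}{-10 + 4 \left(-3\right)} + 2156\right) + 2699 = \left(\frac{1}{-10 - 12} + 2156\right) + 2699 = \left(\frac{1}{-22} + 2156\right) + 2699 = \left(- \frac{1}{22} + 2156\right) + 2699 = \frac{47431}{22} + 2699 = \frac{106809}{22}$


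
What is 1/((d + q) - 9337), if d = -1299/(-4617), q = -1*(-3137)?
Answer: -1539/9541367 ≈ -0.00016130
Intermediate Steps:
q = 3137
d = 433/1539 (d = -1299*(-1/4617) = 433/1539 ≈ 0.28135)
1/((d + q) - 9337) = 1/((433/1539 + 3137) - 9337) = 1/(4828276/1539 - 9337) = 1/(-9541367/1539) = -1539/9541367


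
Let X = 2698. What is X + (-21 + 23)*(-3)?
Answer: 2692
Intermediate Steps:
X + (-21 + 23)*(-3) = 2698 + (-21 + 23)*(-3) = 2698 + 2*(-3) = 2698 - 6 = 2692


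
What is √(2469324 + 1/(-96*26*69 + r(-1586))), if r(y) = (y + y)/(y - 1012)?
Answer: 3*√13732039878996612392310/223717390 ≈ 1571.4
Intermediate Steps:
r(y) = 2*y/(-1012 + y) (r(y) = (2*y)/(-1012 + y) = 2*y/(-1012 + y))
√(2469324 + 1/(-96*26*69 + r(-1586))) = √(2469324 + 1/(-96*26*69 + 2*(-1586)/(-1012 - 1586))) = √(2469324 + 1/(-2496*69 + 2*(-1586)/(-2598))) = √(2469324 + 1/(-172224 + 2*(-1586)*(-1/2598))) = √(2469324 + 1/(-172224 + 1586/1299)) = √(2469324 + 1/(-223717390/1299)) = √(2469324 - 1299/223717390) = √(552430720343061/223717390) = 3*√13732039878996612392310/223717390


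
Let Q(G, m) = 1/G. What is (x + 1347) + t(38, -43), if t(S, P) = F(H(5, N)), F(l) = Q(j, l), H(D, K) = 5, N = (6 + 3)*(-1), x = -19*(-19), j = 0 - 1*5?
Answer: 8539/5 ≈ 1707.8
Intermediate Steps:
j = -5 (j = 0 - 5 = -5)
x = 361
N = -9 (N = 9*(-1) = -9)
F(l) = -1/5 (F(l) = 1/(-5) = -1/5)
t(S, P) = -1/5
(x + 1347) + t(38, -43) = (361 + 1347) - 1/5 = 1708 - 1/5 = 8539/5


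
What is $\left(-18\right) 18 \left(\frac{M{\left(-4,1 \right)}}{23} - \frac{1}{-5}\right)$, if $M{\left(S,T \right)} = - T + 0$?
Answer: $- \frac{5832}{115} \approx -50.713$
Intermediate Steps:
$M{\left(S,T \right)} = - T$
$\left(-18\right) 18 \left(\frac{M{\left(-4,1 \right)}}{23} - \frac{1}{-5}\right) = \left(-18\right) 18 \left(\frac{\left(-1\right) 1}{23} - \frac{1}{-5}\right) = - 324 \left(\left(-1\right) \frac{1}{23} - - \frac{1}{5}\right) = - 324 \left(- \frac{1}{23} + \frac{1}{5}\right) = \left(-324\right) \frac{18}{115} = - \frac{5832}{115}$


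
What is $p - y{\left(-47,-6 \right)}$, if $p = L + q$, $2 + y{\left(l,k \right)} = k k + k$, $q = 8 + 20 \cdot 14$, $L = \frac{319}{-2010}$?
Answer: $\frac{522281}{2010} \approx 259.84$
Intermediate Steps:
$L = - \frac{319}{2010}$ ($L = 319 \left(- \frac{1}{2010}\right) = - \frac{319}{2010} \approx -0.15871$)
$q = 288$ ($q = 8 + 280 = 288$)
$y{\left(l,k \right)} = -2 + k + k^{2}$ ($y{\left(l,k \right)} = -2 + \left(k k + k\right) = -2 + \left(k^{2} + k\right) = -2 + \left(k + k^{2}\right) = -2 + k + k^{2}$)
$p = \frac{578561}{2010}$ ($p = - \frac{319}{2010} + 288 = \frac{578561}{2010} \approx 287.84$)
$p - y{\left(-47,-6 \right)} = \frac{578561}{2010} - \left(-2 - 6 + \left(-6\right)^{2}\right) = \frac{578561}{2010} - \left(-2 - 6 + 36\right) = \frac{578561}{2010} - 28 = \frac{522281}{2010}$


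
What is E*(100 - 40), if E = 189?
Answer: 11340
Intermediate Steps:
E*(100 - 40) = 189*(100 - 40) = 189*60 = 11340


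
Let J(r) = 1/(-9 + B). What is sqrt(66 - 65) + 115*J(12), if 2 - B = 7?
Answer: -101/14 ≈ -7.2143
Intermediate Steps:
B = -5 (B = 2 - 1*7 = 2 - 7 = -5)
J(r) = -1/14 (J(r) = 1/(-9 - 5) = 1/(-14) = -1/14)
sqrt(66 - 65) + 115*J(12) = sqrt(66 - 65) + 115*(-1/14) = sqrt(1) - 115/14 = 1 - 115/14 = -101/14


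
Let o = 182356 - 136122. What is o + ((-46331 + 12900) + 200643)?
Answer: 213446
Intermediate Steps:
o = 46234
o + ((-46331 + 12900) + 200643) = 46234 + ((-46331 + 12900) + 200643) = 46234 + (-33431 + 200643) = 46234 + 167212 = 213446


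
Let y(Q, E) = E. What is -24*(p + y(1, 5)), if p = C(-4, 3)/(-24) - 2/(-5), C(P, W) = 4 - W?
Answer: -643/5 ≈ -128.60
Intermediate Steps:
p = 43/120 (p = (4 - 1*3)/(-24) - 2/(-5) = (4 - 3)*(-1/24) - 2*(-⅕) = 1*(-1/24) + ⅖ = -1/24 + ⅖ = 43/120 ≈ 0.35833)
-24*(p + y(1, 5)) = -24*(43/120 + 5) = -24*643/120 = -643/5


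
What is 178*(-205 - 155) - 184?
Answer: -64264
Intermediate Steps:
178*(-205 - 155) - 184 = 178*(-360) - 184 = -64080 - 184 = -64264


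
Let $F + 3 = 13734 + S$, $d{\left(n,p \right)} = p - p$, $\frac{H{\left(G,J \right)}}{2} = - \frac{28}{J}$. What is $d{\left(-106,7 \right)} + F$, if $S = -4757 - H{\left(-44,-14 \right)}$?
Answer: $8970$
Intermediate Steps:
$H{\left(G,J \right)} = - \frac{56}{J}$ ($H{\left(G,J \right)} = 2 \left(- \frac{28}{J}\right) = - \frac{56}{J}$)
$d{\left(n,p \right)} = 0$
$S = -4761$ ($S = -4757 - - \frac{56}{-14} = -4757 - \left(-56\right) \left(- \frac{1}{14}\right) = -4757 - 4 = -4761$)
$F = 8970$ ($F = -3 + \left(13734 - 4761\right) = -3 + 8973 = 8970$)
$d{\left(-106,7 \right)} + F = 0 + 8970 = 8970$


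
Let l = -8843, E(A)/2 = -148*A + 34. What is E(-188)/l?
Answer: -55716/8843 ≈ -6.3006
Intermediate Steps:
E(A) = 68 - 296*A (E(A) = 2*(-148*A + 34) = 2*(34 - 148*A) = 68 - 296*A)
E(-188)/l = (68 - 296*(-188))/(-8843) = (68 + 55648)*(-1/8843) = 55716*(-1/8843) = -55716/8843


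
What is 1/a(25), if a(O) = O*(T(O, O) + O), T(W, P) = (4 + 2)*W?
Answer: 1/4375 ≈ 0.00022857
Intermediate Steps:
T(W, P) = 6*W
a(O) = 7*O² (a(O) = O*(6*O + O) = O*(7*O) = 7*O²)
1/a(25) = 1/(7*25²) = 1/(7*625) = 1/4375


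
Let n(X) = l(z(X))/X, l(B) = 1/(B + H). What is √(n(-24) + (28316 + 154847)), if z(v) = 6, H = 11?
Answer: √7622511306/204 ≈ 427.98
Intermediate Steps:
l(B) = 1/(11 + B) (l(B) = 1/(B + 11) = 1/(11 + B))
n(X) = 1/(17*X) (n(X) = 1/((11 + 6)*X) = 1/(17*X))
√(n(-24) + (28316 + 154847)) = √((1/17)/(-24) + (28316 + 154847)) = √((1/17)*(-1/24) + 183163) = √(-1/408 + 183163) = √(74730503/408) = √7622511306/204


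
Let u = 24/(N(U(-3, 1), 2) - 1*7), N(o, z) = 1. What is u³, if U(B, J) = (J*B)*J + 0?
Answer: -64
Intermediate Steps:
U(B, J) = B*J² (U(B, J) = (B*J)*J + 0 = B*J² + 0 = B*J²)
u = -4 (u = 24/(1 - 1*7) = 24/(1 - 7) = 24/(-6) = 24*(-⅙) = -4)
u³ = (-4)³ = -64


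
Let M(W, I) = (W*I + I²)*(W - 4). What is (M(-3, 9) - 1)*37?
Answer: -14023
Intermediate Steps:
M(W, I) = (-4 + W)*(I² + I*W) (M(W, I) = (I*W + I²)*(-4 + W) = (I² + I*W)*(-4 + W) = (-4 + W)*(I² + I*W))
(M(-3, 9) - 1)*37 = (9*((-3)² - 4*9 - 4*(-3) + 9*(-3)) - 1)*37 = (9*(9 - 36 + 12 - 27) - 1)*37 = (9*(-42) - 1)*37 = (-378 - 1)*37 = -379*37 = -14023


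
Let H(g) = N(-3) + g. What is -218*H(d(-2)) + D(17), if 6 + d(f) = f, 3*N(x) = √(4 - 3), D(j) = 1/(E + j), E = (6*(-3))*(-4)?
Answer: 446249/267 ≈ 1671.3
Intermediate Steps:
E = 72 (E = -18*(-4) = 72)
D(j) = 1/(72 + j)
N(x) = ⅓ (N(x) = √(4 - 3)/3 = √1/3 = (⅓)*1 = ⅓)
d(f) = -6 + f
H(g) = ⅓ + g
-218*H(d(-2)) + D(17) = -218*(⅓ + (-6 - 2)) + 1/(72 + 17) = -218*(⅓ - 8) + 1/89 = -218*(-23/3) + 1/89 = 5014/3 + 1/89 = 446249/267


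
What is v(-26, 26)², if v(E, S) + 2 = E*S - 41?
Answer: 516961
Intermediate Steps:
v(E, S) = -43 + E*S (v(E, S) = -2 + (E*S - 41) = -2 + (-41 + E*S) = -43 + E*S)
v(-26, 26)² = (-43 - 26*26)² = (-43 - 676)² = (-719)² = 516961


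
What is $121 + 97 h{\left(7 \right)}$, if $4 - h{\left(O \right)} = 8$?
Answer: $-267$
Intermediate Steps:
$h{\left(O \right)} = -4$ ($h{\left(O \right)} = 4 - 8 = -4$)
$121 + 97 h{\left(7 \right)} = 121 + 97 \left(-4\right) = 121 - 388 = -267$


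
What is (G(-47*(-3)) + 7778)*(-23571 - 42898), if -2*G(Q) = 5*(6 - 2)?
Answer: -516331192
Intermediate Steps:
G(Q) = -10 (G(Q) = -5*(6 - 2)/2 = -5*4/2 = -½*20 = -10)
(G(-47*(-3)) + 7778)*(-23571 - 42898) = (-10 + 7778)*(-23571 - 42898) = 7768*(-66469) = -516331192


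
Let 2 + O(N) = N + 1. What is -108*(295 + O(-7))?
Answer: -30996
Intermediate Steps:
O(N) = -1 + N (O(N) = -2 + (N + 1) = -2 + (1 + N) = -1 + N)
-108*(295 + O(-7)) = -108*(295 + (-1 - 7)) = -108*(295 - 8) = -108*287 = -30996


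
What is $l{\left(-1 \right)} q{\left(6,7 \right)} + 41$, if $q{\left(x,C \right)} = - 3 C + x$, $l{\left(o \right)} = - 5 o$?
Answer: $-34$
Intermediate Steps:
$q{\left(x,C \right)} = x - 3 C$
$l{\left(-1 \right)} q{\left(6,7 \right)} + 41 = \left(-5\right) \left(-1\right) \left(6 - 21\right) + 41 = 5 \left(6 - 21\right) + 41 = 5 \left(-15\right) + 41 = -75 + 41 = -34$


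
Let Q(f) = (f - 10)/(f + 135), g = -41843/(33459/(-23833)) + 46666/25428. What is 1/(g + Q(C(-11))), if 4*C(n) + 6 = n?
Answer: 74161003566/2210493902339339 ≈ 3.3549e-5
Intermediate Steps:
g = 4226581233071/141799242 (g = -41843/(33459*(-1/23833)) + 46666*(1/25428) = -41843/(-33459/23833) + 23333/12714 = -41843*(-23833/33459) + 23333/12714 = 997244219/33459 + 23333/12714 = 4226581233071/141799242 ≈ 29807.)
C(n) = -3/2 + n/4
Q(f) = (-10 + f)/(135 + f)
1/(g + Q(C(-11))) = 1/(4226581233071/141799242 + (-10 + (-3/2 + (1/4)*(-11)))/(135 + (-3/2 + (1/4)*(-11)))) = 1/(4226581233071/141799242 + (-10 + (-3/2 - 11/4))/(135 + (-3/2 - 11/4))) = 1/(4226581233071/141799242 + (-10 - 17/4)/(135 - 17/4)) = 1/(4226581233071/141799242 - 57/4/(523/4)) = 1/(4226581233071/141799242 + (4/523)*(-57/4)) = 1/(4226581233071/141799242 - 57/523) = 1/(2210493902339339/74161003566) = 74161003566/2210493902339339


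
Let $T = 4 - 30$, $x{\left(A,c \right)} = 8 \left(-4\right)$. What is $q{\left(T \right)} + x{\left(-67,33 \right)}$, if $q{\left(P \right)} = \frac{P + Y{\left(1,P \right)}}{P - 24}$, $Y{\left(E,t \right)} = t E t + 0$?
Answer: $-45$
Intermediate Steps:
$x{\left(A,c \right)} = -32$
$Y{\left(E,t \right)} = E t^{2}$ ($Y{\left(E,t \right)} = E t t + 0 = E t^{2} + 0 = E t^{2}$)
$T = -26$ ($T = 4 - 30 = -26$)
$q{\left(P \right)} = \frac{P + P^{2}}{-24 + P}$ ($q{\left(P \right)} = \frac{P + 1 P^{2}}{P - 24} = \frac{P + P^{2}}{-24 + P}$)
$q{\left(T \right)} + x{\left(-67,33 \right)} = - \frac{26 \left(1 - 26\right)}{-24 - 26} - 32 = \left(-26\right) \frac{1}{-50} \left(-25\right) - 32 = \left(-26\right) \left(- \frac{1}{50}\right) \left(-25\right) - 32 = -13 - 32 = -45$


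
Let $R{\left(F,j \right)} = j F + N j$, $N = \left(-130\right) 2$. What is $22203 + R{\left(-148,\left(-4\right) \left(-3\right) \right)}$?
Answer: $17307$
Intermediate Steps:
$N = -260$
$R{\left(F,j \right)} = - 260 j + F j$ ($R{\left(F,j \right)} = j F - 260 j = F j - 260 j = - 260 j + F j$)
$22203 + R{\left(-148,\left(-4\right) \left(-3\right) \right)} = 22203 + \left(-4\right) \left(-3\right) \left(-260 - 148\right) = 22203 + 12 \left(-408\right) = 22203 - 4896 = 17307$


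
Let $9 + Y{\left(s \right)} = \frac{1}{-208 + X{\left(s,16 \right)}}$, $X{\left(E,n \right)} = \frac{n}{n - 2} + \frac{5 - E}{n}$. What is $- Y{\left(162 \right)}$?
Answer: $\frac{218515}{24267} \approx 9.0046$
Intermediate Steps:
$X{\left(E,n \right)} = \frac{n}{-2 + n} + \frac{5 - E}{n}$
$Y{\left(s \right)} = -9 + \frac{1}{- \frac{23133}{112} - \frac{s}{16}}$ ($Y{\left(s \right)} = -9 + \frac{1}{-208 + \frac{-10 + 16^{2} + 2 s + 5 \cdot 16 - s 16}{16 \left(-2 + 16\right)}} = -9 + \frac{1}{-208 + \frac{-10 + 256 + 2 s + 80 - 16 s}{16 \cdot 14}} = -9 + \frac{1}{-208 + \frac{1}{16} \cdot \frac{1}{14} \left(326 - 14 s\right)} = -9 + \frac{1}{-208 - \left(- \frac{163}{112} + \frac{s}{16}\right)} = -9 + \frac{1}{- \frac{23133}{112} - \frac{s}{16}}$)
$- Y{\left(162 \right)} = - \frac{208309 + 63 \cdot 162}{-23133 - 1134} = - \frac{208309 + 10206}{-23133 - 1134} = - \frac{218515}{-24267} = - \frac{\left(-1\right) 218515}{24267} = \left(-1\right) \left(- \frac{218515}{24267}\right) = \frac{218515}{24267}$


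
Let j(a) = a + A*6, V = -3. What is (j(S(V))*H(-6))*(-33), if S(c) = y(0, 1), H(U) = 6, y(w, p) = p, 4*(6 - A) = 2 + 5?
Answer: -5247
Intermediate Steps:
A = 17/4 (A = 6 - (2 + 5)/4 = 6 - ¼*7 = 6 - 7/4 = 17/4 ≈ 4.2500)
S(c) = 1
j(a) = 51/2 + a (j(a) = a + (17/4)*6 = a + 51/2 = 51/2 + a)
(j(S(V))*H(-6))*(-33) = ((51/2 + 1)*6)*(-33) = ((53/2)*6)*(-33) = 159*(-33) = -5247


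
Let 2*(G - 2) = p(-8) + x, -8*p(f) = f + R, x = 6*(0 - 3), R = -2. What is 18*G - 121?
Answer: -943/4 ≈ -235.75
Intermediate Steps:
x = -18 (x = 6*(-3) = -18)
p(f) = 1/4 - f/8 (p(f) = -(f - 2)/8 = -(-2 + f)/8 = 1/4 - f/8)
G = -51/8 (G = 2 + ((1/4 - 1/8*(-8)) - 18)/2 = 2 + ((1/4 + 1) - 18)/2 = 2 + (5/4 - 18)/2 = 2 + (1/2)*(-67/4) = 2 - 67/8 = -51/8 ≈ -6.3750)
18*G - 121 = 18*(-51/8) - 121 = -459/4 - 121 = -943/4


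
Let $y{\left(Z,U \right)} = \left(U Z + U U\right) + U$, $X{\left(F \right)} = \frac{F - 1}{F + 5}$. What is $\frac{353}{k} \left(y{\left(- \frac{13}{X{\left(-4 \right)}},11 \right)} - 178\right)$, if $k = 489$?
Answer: $- \frac{10237}{815} \approx -12.561$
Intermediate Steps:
$X{\left(F \right)} = \frac{-1 + F}{5 + F}$
$y{\left(Z,U \right)} = U + U^{2} + U Z$ ($y{\left(Z,U \right)} = \left(U Z + U^{2}\right) + U = \left(U^{2} + U Z\right) + U = U + U^{2} + U Z$)
$\frac{353}{k} \left(y{\left(- \frac{13}{X{\left(-4 \right)}},11 \right)} - 178\right) = \frac{353}{489} \left(11 \left(1 + 11 - \frac{13}{\frac{1}{5 - 4} \left(-1 - 4\right)}\right) - 178\right) = 353 \cdot \frac{1}{489} \left(11 \left(1 + 11 - \frac{13}{1^{-1} \left(-5\right)}\right) - 178\right) = \frac{353 \left(11 \left(1 + 11 - \frac{13}{1 \left(-5\right)}\right) - 178\right)}{489} = \frac{353 \left(11 \left(1 + 11 - \frac{13}{-5}\right) - 178\right)}{489} = \frac{353 \left(11 \left(1 + 11 - - \frac{13}{5}\right) - 178\right)}{489} = \frac{353 \left(11 \left(1 + 11 + \frac{13}{5}\right) - 178\right)}{489} = \frac{353 \left(11 \cdot \frac{73}{5} - 178\right)}{489} = \frac{353 \left(\frac{803}{5} - 178\right)}{489} = \frac{353}{489} \left(- \frac{87}{5}\right) = - \frac{10237}{815}$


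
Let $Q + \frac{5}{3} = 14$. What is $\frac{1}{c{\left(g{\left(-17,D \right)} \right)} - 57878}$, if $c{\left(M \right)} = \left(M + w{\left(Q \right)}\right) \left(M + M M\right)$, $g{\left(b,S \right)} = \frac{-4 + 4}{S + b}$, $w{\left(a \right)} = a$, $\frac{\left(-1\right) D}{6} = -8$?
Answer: $- \frac{1}{57878} \approx -1.7278 \cdot 10^{-5}$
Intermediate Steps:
$D = 48$ ($D = \left(-6\right) \left(-8\right) = 48$)
$Q = \frac{37}{3}$ ($Q = - \frac{5}{3} + 14 = \frac{37}{3} \approx 12.333$)
$g{\left(b,S \right)} = 0$ ($g{\left(b,S \right)} = \frac{0}{S + b} = 0$)
$c{\left(M \right)} = \left(\frac{37}{3} + M\right) \left(M + M^{2}\right)$ ($c{\left(M \right)} = \left(M + \frac{37}{3}\right) \left(M + M M\right) = \left(\frac{37}{3} + M\right) \left(M + M^{2}\right)$)
$\frac{1}{c{\left(g{\left(-17,D \right)} \right)} - 57878} = \frac{1}{\frac{1}{3} \cdot 0 \left(37 + 3 \cdot 0^{2} + 40 \cdot 0\right) - 57878} = \frac{1}{\frac{1}{3} \cdot 0 \left(37 + 3 \cdot 0 + 0\right) - 57878} = \frac{1}{\frac{1}{3} \cdot 0 \left(37 + 0 + 0\right) - 57878} = \frac{1}{\frac{1}{3} \cdot 0 \cdot 37 - 57878} = \frac{1}{0 - 57878} = \frac{1}{-57878} = - \frac{1}{57878}$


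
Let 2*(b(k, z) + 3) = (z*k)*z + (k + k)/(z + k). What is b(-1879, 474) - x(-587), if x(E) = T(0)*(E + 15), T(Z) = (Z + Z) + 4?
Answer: -296568546006/1405 ≈ -2.1108e+8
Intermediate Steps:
b(k, z) = -3 + k/(k + z) + k*z²/2 (b(k, z) = -3 + ((z*k)*z + (k + k)/(z + k))/2 = -3 + ((k*z)*z + (2*k)/(k + z))/2 = -3 + (k*z² + 2*k/(k + z))/2 = -3 + (k/(k + z) + k*z²/2) = -3 + k/(k + z) + k*z²/2)
T(Z) = 4 + 2*Z (T(Z) = 2*Z + 4 = 4 + 2*Z)
x(E) = 60 + 4*E (x(E) = (4 + 2*0)*(E + 15) = (4 + 0)*(15 + E) = 4*(15 + E) = 60 + 4*E)
b(-1879, 474) - x(-587) = (-6*474 - 4*(-1879) - 1879*474³ + (-1879)²*474²)/(2*(-1879 + 474)) - (60 + 4*(-587)) = (½)*(-2844 + 7516 - 1879*106496424 + 3530641*224676)/(-1405) - (60 - 2348) = (½)*(-1/1405)*(-2844 + 7516 - 200106780696 + 793250297316) - 1*(-2288) = (½)*(-1/1405)*593143521292 + 2288 = -296571760646/1405 + 2288 = -296568546006/1405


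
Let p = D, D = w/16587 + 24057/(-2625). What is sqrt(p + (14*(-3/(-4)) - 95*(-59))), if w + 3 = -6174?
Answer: sqrt(20993241308054190)/1935150 ≈ 74.873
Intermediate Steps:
w = -6177 (w = -3 - 6174 = -6177)
D = -46138676/4837875 (D = -6177/16587 + 24057/(-2625) = -6177*1/16587 + 24057*(-1/2625) = -2059/5529 - 8019/875 = -46138676/4837875 ≈ -9.5370)
p = -46138676/4837875 ≈ -9.5370
sqrt(p + (14*(-3/(-4)) - 95*(-59))) = sqrt(-46138676/4837875 + (14*(-3/(-4)) - 95*(-59))) = sqrt(-46138676/4837875 + (14*(-3*(-1/4)) + 5605)) = sqrt(-46138676/4837875 + (14*(3/4) + 5605)) = sqrt(-46138676/4837875 + (21/2 + 5605)) = sqrt(-46138676/4837875 + 11231/2) = sqrt(54241896773/9675750) = sqrt(20993241308054190)/1935150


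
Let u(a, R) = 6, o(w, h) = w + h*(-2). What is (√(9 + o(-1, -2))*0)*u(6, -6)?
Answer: 0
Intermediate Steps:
o(w, h) = w - 2*h
(√(9 + o(-1, -2))*0)*u(6, -6) = (√(9 + (-1 - 2*(-2)))*0)*6 = (√(9 + (-1 + 4))*0)*6 = (√(9 + 3)*0)*6 = (√12*0)*6 = ((2*√3)*0)*6 = 0*6 = 0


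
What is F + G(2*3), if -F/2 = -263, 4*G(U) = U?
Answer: 1055/2 ≈ 527.50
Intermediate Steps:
G(U) = U/4
F = 526 (F = -2*(-263) = 526)
F + G(2*3) = 526 + (2*3)/4 = 526 + (¼)*6 = 526 + 3/2 = 1055/2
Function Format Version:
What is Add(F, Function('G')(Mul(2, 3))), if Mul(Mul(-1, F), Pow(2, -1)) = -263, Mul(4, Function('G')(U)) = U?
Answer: Rational(1055, 2) ≈ 527.50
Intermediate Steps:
Function('G')(U) = Mul(Rational(1, 4), U)
F = 526 (F = Mul(-2, -263) = 526)
Add(F, Function('G')(Mul(2, 3))) = Add(526, Mul(Rational(1, 4), Mul(2, 3))) = Add(526, Mul(Rational(1, 4), 6)) = Add(526, Rational(3, 2)) = Rational(1055, 2)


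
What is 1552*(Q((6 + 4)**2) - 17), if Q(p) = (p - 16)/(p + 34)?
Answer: -1702544/67 ≈ -25411.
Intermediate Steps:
Q(p) = (-16 + p)/(34 + p)
1552*(Q((6 + 4)**2) - 17) = 1552*((-16 + (6 + 4)**2)/(34 + (6 + 4)**2) - 17) = 1552*((-16 + 10**2)/(34 + 10**2) - 17) = 1552*((-16 + 100)/(34 + 100) - 17) = 1552*(84/134 - 17) = 1552*((1/134)*84 - 17) = 1552*(42/67 - 17) = 1552*(-1097/67) = -1702544/67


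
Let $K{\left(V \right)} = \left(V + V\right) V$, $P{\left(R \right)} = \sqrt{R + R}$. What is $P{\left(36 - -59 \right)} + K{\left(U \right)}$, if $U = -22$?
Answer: $968 + \sqrt{190} \approx 981.78$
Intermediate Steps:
$P{\left(R \right)} = \sqrt{2} \sqrt{R}$ ($P{\left(R \right)} = \sqrt{2 R} = \sqrt{2} \sqrt{R}$)
$K{\left(V \right)} = 2 V^{2}$ ($K{\left(V \right)} = 2 V V = 2 V^{2}$)
$P{\left(36 - -59 \right)} + K{\left(U \right)} = \sqrt{2} \sqrt{36 - -59} + 2 \left(-22\right)^{2} = \sqrt{2} \sqrt{36 + 59} + 2 \cdot 484 = \sqrt{2} \sqrt{95} + 968 = \sqrt{190} + 968 = 968 + \sqrt{190}$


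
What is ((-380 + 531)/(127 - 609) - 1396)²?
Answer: 452959958529/232324 ≈ 1.9497e+6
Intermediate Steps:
((-380 + 531)/(127 - 609) - 1396)² = (151/(-482) - 1396)² = (151*(-1/482) - 1396)² = (-151/482 - 1396)² = (-673023/482)² = 452959958529/232324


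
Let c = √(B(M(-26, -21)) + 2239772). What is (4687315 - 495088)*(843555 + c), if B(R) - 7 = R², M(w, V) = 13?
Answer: 3536374046985 + 8384454*√559987 ≈ 3.5426e+12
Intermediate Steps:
B(R) = 7 + R²
c = 2*√559987 (c = √((7 + 13²) + 2239772) = √((7 + 169) + 2239772) = √(176 + 2239772) = √2239948 = 2*√559987 ≈ 1496.6)
(4687315 - 495088)*(843555 + c) = (4687315 - 495088)*(843555 + 2*√559987) = 4192227*(843555 + 2*√559987) = 3536374046985 + 8384454*√559987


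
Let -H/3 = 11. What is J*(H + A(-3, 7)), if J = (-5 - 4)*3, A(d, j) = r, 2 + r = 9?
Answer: 702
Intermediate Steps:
r = 7 (r = -2 + 9 = 7)
H = -33 (H = -3*11 = -33)
A(d, j) = 7
J = -27 (J = -9*3 = -27)
J*(H + A(-3, 7)) = -27*(-33 + 7) = -27*(-26) = 702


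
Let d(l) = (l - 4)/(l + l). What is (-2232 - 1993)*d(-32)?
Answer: -38025/16 ≈ -2376.6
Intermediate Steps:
d(l) = (-4 + l)/(2*l) (d(l) = (-4 + l)/((2*l)) = (-4 + l)*(1/(2*l)) = (-4 + l)/(2*l))
(-2232 - 1993)*d(-32) = (-2232 - 1993)*((½)*(-4 - 32)/(-32)) = -4225*(-1)*(-36)/(2*32) = -4225*9/16 = -38025/16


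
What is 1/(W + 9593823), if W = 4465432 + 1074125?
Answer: 1/15133380 ≈ 6.6079e-8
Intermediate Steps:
W = 5539557
1/(W + 9593823) = 1/(5539557 + 9593823) = 1/15133380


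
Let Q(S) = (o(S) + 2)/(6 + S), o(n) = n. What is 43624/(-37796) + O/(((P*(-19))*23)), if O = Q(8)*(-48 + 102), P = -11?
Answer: -33129524/28904491 ≈ -1.1462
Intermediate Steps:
Q(S) = (2 + S)/(6 + S) (Q(S) = (S + 2)/(6 + S) = (2 + S)/(6 + S))
O = 270/7 (O = ((2 + 8)/(6 + 8))*(-48 + 102) = (10/14)*54 = ((1/14)*10)*54 = (5/7)*54 = 270/7 ≈ 38.571)
43624/(-37796) + O/(((P*(-19))*23)) = 43624/(-37796) + 270/(7*((-11*(-19)*23))) = 43624*(-1/37796) + 270/(7*((209*23))) = -10906/9449 + (270/7)/4807 = -10906/9449 + (270/7)*(1/4807) = -10906/9449 + 270/33649 = -33129524/28904491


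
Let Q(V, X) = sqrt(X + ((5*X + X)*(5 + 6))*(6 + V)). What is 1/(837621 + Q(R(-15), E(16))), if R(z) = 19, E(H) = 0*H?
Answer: 1/837621 ≈ 1.1939e-6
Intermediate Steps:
E(H) = 0
Q(V, X) = sqrt(X + 66*X*(6 + V)) (Q(V, X) = sqrt(X + ((6*X)*11)*(6 + V)) = sqrt(X + (66*X)*(6 + V)) = sqrt(X + 66*X*(6 + V)))
1/(837621 + Q(R(-15), E(16))) = 1/(837621 + sqrt(0*(397 + 66*19))) = 1/(837621 + sqrt(0*(397 + 1254))) = 1/(837621 + sqrt(0*1651)) = 1/(837621 + sqrt(0)) = 1/(837621 + 0) = 1/837621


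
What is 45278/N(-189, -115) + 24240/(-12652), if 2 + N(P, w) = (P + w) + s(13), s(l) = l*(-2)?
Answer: -72613117/525058 ≈ -138.30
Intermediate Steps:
s(l) = -2*l
N(P, w) = -28 + P + w (N(P, w) = -2 + ((P + w) - 2*13) = -2 + ((P + w) - 26) = -2 + (-26 + P + w) = -28 + P + w)
45278/N(-189, -115) + 24240/(-12652) = 45278/(-28 - 189 - 115) + 24240/(-12652) = 45278/(-332) + 24240*(-1/12652) = 45278*(-1/332) - 6060/3163 = -22639/166 - 6060/3163 = -72613117/525058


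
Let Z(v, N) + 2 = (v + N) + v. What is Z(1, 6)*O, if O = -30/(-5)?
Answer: 36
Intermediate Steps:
Z(v, N) = -2 + N + 2*v (Z(v, N) = -2 + ((v + N) + v) = -2 + ((N + v) + v) = -2 + (N + 2*v) = -2 + N + 2*v)
O = 6 (O = -30*(-1/5) = 6)
Z(1, 6)*O = (-2 + 6 + 2*1)*6 = (-2 + 6 + 2)*6 = 6*6 = 36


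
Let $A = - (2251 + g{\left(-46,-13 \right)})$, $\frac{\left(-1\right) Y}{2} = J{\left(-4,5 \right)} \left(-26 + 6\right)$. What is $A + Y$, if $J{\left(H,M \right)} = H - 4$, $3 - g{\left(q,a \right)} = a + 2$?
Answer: $-2585$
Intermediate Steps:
$g{\left(q,a \right)} = 1 - a$ ($g{\left(q,a \right)} = 3 - \left(a + 2\right) = 3 - \left(2 + a\right) = 1 - a$)
$J{\left(H,M \right)} = -4 + H$
$Y = -320$ ($Y = - 2 \left(-4 - 4\right) \left(-26 + 6\right) = - 2 \left(\left(-8\right) \left(-20\right)\right) = \left(-2\right) 160 = -320$)
$A = -2265$ ($A = - (2251 + \left(1 - -13\right)) = - (2251 + \left(1 + 13\right)) = - (2251 + 14) = \left(-1\right) 2265 = -2265$)
$A + Y = -2265 - 320 = -2585$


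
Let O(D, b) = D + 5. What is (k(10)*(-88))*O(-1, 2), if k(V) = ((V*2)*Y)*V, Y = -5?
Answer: 352000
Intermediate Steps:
O(D, b) = 5 + D
k(V) = -10*V² (k(V) = ((V*2)*(-5))*V = ((2*V)*(-5))*V = (-10*V)*V = -10*V²)
(k(10)*(-88))*O(-1, 2) = (-10*10²*(-88))*(5 - 1) = (-10*100*(-88))*4 = -1000*(-88)*4 = 88000*4 = 352000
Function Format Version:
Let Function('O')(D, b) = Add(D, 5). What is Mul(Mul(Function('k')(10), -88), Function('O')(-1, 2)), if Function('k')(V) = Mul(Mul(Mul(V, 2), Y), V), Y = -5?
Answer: 352000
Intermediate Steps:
Function('O')(D, b) = Add(5, D)
Function('k')(V) = Mul(-10, Pow(V, 2)) (Function('k')(V) = Mul(Mul(Mul(V, 2), -5), V) = Mul(Mul(Mul(2, V), -5), V) = Mul(Mul(-10, V), V) = Mul(-10, Pow(V, 2)))
Mul(Mul(Function('k')(10), -88), Function('O')(-1, 2)) = Mul(Mul(Mul(-10, Pow(10, 2)), -88), Add(5, -1)) = Mul(Mul(Mul(-10, 100), -88), 4) = Mul(Mul(-1000, -88), 4) = Mul(88000, 4) = 352000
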